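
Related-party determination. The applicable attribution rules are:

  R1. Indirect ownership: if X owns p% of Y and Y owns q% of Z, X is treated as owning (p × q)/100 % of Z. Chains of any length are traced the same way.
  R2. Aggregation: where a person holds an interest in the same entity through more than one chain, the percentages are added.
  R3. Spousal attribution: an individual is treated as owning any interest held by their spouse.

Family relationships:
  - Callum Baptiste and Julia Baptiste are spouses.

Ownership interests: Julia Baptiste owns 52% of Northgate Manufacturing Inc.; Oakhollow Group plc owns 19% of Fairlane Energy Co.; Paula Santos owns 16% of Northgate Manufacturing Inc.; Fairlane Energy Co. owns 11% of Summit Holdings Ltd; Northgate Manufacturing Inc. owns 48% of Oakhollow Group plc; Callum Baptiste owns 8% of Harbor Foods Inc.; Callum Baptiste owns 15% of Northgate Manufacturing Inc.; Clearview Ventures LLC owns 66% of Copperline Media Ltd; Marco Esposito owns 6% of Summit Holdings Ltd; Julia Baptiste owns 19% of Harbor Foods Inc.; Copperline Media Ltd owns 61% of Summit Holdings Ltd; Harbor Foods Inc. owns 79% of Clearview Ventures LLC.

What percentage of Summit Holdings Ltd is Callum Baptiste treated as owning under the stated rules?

9.259602%

By spousal attribution (R3), Callum Baptiste is treated as also owning Julia Baptiste's interest in Harbor Foods Inc, giving 8% + 19% = 27%.
By spousal attribution (R3), Callum Baptiste is treated as also owning Julia Baptiste's interest in Northgate Manufacturing Inc, giving 15% + 52% = 67%.
Chain via Harbor Foods Inc. → Clearview Ventures LLC → Copperline Media Ltd (R1): 27% × 79% × 66% × 61% = 8.587458% of Summit Holdings Ltd.
Chain via Northgate Manufacturing Inc. → Oakhollow Group plc → Fairlane Energy Co. (R1): 67% × 48% × 19% × 11% = 0.672144% of Summit Holdings Ltd.
Aggregating (R2): 8.587458% + 0.672144% = 9.259602%.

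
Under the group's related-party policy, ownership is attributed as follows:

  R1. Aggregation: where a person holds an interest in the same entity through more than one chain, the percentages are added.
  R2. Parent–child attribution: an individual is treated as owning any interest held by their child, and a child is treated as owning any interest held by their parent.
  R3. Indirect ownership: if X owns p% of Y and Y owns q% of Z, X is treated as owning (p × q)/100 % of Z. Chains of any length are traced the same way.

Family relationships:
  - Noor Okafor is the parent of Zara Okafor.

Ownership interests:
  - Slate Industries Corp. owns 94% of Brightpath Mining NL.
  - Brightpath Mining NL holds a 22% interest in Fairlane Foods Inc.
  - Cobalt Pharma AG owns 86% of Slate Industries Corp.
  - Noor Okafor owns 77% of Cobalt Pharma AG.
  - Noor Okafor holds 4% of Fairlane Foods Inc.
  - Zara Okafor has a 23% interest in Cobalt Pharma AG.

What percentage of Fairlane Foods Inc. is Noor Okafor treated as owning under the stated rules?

21.7848%

By parent–child attribution (R2), Noor Okafor is treated as also owning Zara Okafor's interest in Cobalt Pharma AG, giving 77% + 23% = 100%.
Chain via Cobalt Pharma AG → Slate Industries Corp. → Brightpath Mining NL (R3): 100% × 86% × 94% × 22% = 17.7848% of Fairlane Foods Inc.
Direct interest in Fairlane Foods Inc: 4%.
Aggregating (R1): 17.7848% + 4% = 21.7848%.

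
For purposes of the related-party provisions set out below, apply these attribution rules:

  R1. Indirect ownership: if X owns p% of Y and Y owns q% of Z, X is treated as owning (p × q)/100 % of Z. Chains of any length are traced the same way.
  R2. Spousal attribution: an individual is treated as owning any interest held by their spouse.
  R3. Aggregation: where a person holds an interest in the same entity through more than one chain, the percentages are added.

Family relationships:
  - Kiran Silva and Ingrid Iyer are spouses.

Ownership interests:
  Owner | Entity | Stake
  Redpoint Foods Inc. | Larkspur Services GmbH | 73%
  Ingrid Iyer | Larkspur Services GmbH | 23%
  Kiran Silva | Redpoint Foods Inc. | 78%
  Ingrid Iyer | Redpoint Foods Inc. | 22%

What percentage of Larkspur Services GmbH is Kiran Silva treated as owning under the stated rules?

96%

By spousal attribution (R2), Kiran Silva is treated as also owning Ingrid Iyer's interest in Redpoint Foods Inc, giving 78% + 22% = 100%.
By spousal attribution (R2), Kiran Silva is treated as owning Ingrid Iyer's 23% interest in Larkspur Services GmbH.
Chain via Redpoint Foods Inc. (R1): 100% × 73% = 73% of Larkspur Services GmbH.
Direct interest in Larkspur Services GmbH: 23%.
Aggregating (R3): 73% + 23% = 96%.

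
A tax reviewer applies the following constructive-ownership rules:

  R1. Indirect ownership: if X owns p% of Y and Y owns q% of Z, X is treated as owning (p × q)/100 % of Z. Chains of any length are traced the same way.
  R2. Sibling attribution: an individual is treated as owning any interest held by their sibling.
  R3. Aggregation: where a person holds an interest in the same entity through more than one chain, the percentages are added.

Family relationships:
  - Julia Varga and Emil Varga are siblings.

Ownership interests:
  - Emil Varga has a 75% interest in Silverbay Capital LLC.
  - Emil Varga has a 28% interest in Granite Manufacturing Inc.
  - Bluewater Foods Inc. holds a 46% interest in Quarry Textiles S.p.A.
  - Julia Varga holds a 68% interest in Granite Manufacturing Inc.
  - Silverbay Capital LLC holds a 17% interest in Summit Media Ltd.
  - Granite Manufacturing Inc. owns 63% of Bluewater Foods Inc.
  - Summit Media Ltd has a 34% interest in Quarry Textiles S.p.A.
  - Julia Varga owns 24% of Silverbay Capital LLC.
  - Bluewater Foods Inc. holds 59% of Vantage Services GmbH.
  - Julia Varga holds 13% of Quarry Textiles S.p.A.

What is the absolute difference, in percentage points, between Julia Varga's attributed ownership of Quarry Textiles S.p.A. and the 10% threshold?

36.543

By sibling attribution (R2), Julia Varga is treated as also owning Emil Varga's interest in Silverbay Capital LLC, giving 24% + 75% = 99%.
By sibling attribution (R2), Julia Varga is treated as also owning Emil Varga's interest in Granite Manufacturing Inc, giving 68% + 28% = 96%.
Chain via Silverbay Capital LLC → Summit Media Ltd (R1): 99% × 17% × 34% = 5.7222% of Quarry Textiles S.p.A.
Chain via Granite Manufacturing Inc. → Bluewater Foods Inc. (R1): 96% × 63% × 46% = 27.8208% of Quarry Textiles S.p.A.
Direct interest in Quarry Textiles S.p.A: 13%.
Aggregating (R3): 5.7222% + 27.8208% + 13% = 46.543%.
46.543% exceeds the 10% threshold by 36.543 percentage points.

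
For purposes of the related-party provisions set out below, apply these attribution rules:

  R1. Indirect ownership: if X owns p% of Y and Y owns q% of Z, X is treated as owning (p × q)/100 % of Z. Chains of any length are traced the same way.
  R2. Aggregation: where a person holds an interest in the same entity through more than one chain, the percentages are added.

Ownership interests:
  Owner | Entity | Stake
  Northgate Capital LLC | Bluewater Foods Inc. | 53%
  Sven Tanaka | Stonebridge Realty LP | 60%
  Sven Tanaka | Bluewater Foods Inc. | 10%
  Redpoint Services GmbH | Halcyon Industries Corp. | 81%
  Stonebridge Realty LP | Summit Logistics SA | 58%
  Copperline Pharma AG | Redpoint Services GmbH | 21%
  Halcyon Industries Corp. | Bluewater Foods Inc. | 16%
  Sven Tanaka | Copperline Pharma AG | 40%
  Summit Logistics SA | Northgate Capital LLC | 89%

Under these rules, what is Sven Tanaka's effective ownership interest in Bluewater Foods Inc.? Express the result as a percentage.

27.5038%

Chain via Stonebridge Realty LP → Summit Logistics SA → Northgate Capital LLC (R1): 60% × 58% × 89% × 53% = 16.41516% of Bluewater Foods Inc.
Chain via Copperline Pharma AG → Redpoint Services GmbH → Halcyon Industries Corp. (R1): 40% × 21% × 81% × 16% = 1.08864% of Bluewater Foods Inc.
Direct interest in Bluewater Foods Inc: 10%.
Aggregating (R2): 16.41516% + 1.08864% + 10% = 27.5038%.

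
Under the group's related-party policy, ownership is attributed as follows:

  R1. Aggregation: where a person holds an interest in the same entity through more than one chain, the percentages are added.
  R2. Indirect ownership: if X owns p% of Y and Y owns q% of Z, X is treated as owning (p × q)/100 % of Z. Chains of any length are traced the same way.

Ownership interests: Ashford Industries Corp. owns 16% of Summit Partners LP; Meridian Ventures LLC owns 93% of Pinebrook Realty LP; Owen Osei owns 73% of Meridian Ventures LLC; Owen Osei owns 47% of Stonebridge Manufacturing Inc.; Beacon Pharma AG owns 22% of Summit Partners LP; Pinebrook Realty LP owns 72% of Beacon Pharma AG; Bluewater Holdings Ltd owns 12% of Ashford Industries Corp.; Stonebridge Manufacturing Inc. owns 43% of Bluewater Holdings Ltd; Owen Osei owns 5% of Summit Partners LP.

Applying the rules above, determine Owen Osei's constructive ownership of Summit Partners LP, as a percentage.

16.141808%

Chain via Stonebridge Manufacturing Inc. → Bluewater Holdings Ltd → Ashford Industries Corp. (R2): 47% × 43% × 12% × 16% = 0.388032% of Summit Partners LP.
Chain via Meridian Ventures LLC → Pinebrook Realty LP → Beacon Pharma AG (R2): 73% × 93% × 72% × 22% = 10.753776% of Summit Partners LP.
Direct interest in Summit Partners LP: 5%.
Aggregating (R1): 0.388032% + 10.753776% + 5% = 16.141808%.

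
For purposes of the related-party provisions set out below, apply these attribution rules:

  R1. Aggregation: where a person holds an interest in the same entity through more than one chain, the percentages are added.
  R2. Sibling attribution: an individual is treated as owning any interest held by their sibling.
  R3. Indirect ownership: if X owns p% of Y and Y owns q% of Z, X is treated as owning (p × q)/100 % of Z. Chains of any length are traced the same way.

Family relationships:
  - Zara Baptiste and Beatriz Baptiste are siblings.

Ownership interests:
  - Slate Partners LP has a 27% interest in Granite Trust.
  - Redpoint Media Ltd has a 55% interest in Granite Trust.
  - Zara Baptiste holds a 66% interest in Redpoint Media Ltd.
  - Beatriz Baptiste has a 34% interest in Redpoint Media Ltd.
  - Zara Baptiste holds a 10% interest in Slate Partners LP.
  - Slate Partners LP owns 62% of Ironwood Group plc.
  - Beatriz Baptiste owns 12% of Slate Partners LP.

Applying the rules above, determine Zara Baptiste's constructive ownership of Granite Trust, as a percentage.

60.94%

By sibling attribution (R2), Zara Baptiste is treated as also owning Beatriz Baptiste's interest in Redpoint Media Ltd, giving 66% + 34% = 100%.
By sibling attribution (R2), Zara Baptiste is treated as also owning Beatriz Baptiste's interest in Slate Partners LP, giving 10% + 12% = 22%.
Chain via Redpoint Media Ltd (R3): 100% × 55% = 55% of Granite Trust.
Chain via Slate Partners LP (R3): 22% × 27% = 5.94% of Granite Trust.
Aggregating (R1): 55% + 5.94% = 60.94%.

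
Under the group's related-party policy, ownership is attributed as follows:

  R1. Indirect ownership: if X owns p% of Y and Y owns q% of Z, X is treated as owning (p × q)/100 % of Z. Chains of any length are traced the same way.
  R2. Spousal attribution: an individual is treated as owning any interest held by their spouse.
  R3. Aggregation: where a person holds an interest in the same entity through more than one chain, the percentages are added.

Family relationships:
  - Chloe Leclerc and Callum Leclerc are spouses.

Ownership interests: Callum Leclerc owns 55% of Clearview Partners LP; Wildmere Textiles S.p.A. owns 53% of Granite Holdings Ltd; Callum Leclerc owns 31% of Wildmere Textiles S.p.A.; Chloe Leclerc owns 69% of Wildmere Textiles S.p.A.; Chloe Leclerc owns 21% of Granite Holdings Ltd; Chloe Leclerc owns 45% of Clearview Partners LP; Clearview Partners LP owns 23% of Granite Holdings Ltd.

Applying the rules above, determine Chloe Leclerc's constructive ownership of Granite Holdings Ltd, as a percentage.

By spousal attribution (R2), Chloe Leclerc is treated as also owning Callum Leclerc's interest in Clearview Partners LP, giving 45% + 55% = 100%.
By spousal attribution (R2), Chloe Leclerc is treated as also owning Callum Leclerc's interest in Wildmere Textiles S.p.A, giving 69% + 31% = 100%.
Chain via Clearview Partners LP (R1): 100% × 23% = 23% of Granite Holdings Ltd.
Chain via Wildmere Textiles S.p.A. (R1): 100% × 53% = 53% of Granite Holdings Ltd.
Direct interest in Granite Holdings Ltd: 21%.
Aggregating (R3): 23% + 53% + 21% = 97%.

97%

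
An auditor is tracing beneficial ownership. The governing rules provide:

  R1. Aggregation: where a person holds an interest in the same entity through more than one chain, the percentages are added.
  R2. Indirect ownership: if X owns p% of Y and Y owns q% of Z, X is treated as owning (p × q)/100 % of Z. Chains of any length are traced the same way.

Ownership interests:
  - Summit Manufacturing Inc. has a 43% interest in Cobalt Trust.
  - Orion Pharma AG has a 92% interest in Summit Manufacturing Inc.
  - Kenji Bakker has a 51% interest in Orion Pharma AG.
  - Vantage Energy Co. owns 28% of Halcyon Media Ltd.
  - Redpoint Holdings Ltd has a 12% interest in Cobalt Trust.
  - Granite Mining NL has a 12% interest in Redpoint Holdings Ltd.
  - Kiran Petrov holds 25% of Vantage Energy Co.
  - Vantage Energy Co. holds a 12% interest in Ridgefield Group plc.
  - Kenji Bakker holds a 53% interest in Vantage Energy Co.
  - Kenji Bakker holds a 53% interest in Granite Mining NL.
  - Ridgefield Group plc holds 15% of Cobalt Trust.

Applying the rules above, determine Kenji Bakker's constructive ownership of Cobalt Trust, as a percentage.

Chain via Vantage Energy Co. → Ridgefield Group plc (R2): 53% × 12% × 15% = 0.954% of Cobalt Trust.
Chain via Orion Pharma AG → Summit Manufacturing Inc. (R2): 51% × 92% × 43% = 20.1756% of Cobalt Trust.
Chain via Granite Mining NL → Redpoint Holdings Ltd (R2): 53% × 12% × 12% = 0.7632% of Cobalt Trust.
Aggregating (R1): 0.954% + 20.1756% + 0.7632% = 21.8928%.

21.8928%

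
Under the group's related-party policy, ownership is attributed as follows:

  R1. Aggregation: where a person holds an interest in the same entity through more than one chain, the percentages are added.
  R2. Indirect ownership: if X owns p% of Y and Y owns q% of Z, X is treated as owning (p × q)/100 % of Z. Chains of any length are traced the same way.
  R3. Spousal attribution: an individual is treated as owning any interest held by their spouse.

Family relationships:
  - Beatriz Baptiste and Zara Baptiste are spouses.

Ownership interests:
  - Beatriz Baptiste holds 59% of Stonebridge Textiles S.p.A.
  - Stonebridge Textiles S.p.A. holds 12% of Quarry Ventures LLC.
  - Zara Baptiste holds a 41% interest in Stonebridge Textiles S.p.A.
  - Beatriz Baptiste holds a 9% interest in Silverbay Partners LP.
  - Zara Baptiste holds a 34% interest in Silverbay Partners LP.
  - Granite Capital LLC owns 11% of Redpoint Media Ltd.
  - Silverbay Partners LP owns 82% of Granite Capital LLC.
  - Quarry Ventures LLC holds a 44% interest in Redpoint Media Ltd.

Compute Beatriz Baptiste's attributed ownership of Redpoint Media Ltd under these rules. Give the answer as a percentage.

By spousal attribution (R3), Beatriz Baptiste is treated as also owning Zara Baptiste's interest in Stonebridge Textiles S.p.A, giving 59% + 41% = 100%.
By spousal attribution (R3), Beatriz Baptiste is treated as also owning Zara Baptiste's interest in Silverbay Partners LP, giving 9% + 34% = 43%.
Chain via Stonebridge Textiles S.p.A. → Quarry Ventures LLC (R2): 100% × 12% × 44% = 5.28% of Redpoint Media Ltd.
Chain via Silverbay Partners LP → Granite Capital LLC (R2): 43% × 82% × 11% = 3.8786% of Redpoint Media Ltd.
Aggregating (R1): 5.28% + 3.8786% = 9.1586%.

9.1586%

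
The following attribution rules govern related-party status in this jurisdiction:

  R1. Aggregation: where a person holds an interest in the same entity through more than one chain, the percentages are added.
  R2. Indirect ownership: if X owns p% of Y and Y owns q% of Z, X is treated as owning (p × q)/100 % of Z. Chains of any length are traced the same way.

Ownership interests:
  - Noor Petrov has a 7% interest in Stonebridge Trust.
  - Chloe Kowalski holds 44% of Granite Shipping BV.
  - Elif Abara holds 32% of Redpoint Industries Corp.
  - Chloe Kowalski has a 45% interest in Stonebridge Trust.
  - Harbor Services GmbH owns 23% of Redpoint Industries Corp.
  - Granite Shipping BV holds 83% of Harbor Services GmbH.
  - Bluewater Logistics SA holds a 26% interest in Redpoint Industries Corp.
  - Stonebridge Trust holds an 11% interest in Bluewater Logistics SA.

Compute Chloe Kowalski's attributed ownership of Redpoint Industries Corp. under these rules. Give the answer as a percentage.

Chain via Stonebridge Trust → Bluewater Logistics SA (R2): 45% × 11% × 26% = 1.287% of Redpoint Industries Corp.
Chain via Granite Shipping BV → Harbor Services GmbH (R2): 44% × 83% × 23% = 8.3996% of Redpoint Industries Corp.
Aggregating (R1): 1.287% + 8.3996% = 9.6866%.

9.6866%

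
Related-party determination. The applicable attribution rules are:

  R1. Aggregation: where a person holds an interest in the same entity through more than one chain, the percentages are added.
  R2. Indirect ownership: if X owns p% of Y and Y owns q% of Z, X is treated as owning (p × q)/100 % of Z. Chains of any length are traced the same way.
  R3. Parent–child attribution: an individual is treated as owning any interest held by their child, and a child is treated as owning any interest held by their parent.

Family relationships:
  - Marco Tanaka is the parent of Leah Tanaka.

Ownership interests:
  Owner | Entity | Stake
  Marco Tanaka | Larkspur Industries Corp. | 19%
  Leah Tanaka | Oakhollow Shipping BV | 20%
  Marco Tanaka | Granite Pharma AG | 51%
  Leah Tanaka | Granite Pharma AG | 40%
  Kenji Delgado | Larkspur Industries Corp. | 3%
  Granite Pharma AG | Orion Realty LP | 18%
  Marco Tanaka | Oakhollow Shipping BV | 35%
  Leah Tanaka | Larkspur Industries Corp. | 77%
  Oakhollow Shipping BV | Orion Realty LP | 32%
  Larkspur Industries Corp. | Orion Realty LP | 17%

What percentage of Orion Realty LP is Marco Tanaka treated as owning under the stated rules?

By parent–child attribution (R3), Marco Tanaka is treated as also owning Leah Tanaka's interest in Oakhollow Shipping BV, giving 35% + 20% = 55%.
By parent–child attribution (R3), Marco Tanaka is treated as also owning Leah Tanaka's interest in Granite Pharma AG, giving 51% + 40% = 91%.
By parent–child attribution (R3), Marco Tanaka is treated as also owning Leah Tanaka's interest in Larkspur Industries Corp, giving 19% + 77% = 96%.
Chain via Oakhollow Shipping BV (R2): 55% × 32% = 17.6% of Orion Realty LP.
Chain via Granite Pharma AG (R2): 91% × 18% = 16.38% of Orion Realty LP.
Chain via Larkspur Industries Corp. (R2): 96% × 17% = 16.32% of Orion Realty LP.
Aggregating (R1): 17.6% + 16.38% + 16.32% = 50.3%.

50.3%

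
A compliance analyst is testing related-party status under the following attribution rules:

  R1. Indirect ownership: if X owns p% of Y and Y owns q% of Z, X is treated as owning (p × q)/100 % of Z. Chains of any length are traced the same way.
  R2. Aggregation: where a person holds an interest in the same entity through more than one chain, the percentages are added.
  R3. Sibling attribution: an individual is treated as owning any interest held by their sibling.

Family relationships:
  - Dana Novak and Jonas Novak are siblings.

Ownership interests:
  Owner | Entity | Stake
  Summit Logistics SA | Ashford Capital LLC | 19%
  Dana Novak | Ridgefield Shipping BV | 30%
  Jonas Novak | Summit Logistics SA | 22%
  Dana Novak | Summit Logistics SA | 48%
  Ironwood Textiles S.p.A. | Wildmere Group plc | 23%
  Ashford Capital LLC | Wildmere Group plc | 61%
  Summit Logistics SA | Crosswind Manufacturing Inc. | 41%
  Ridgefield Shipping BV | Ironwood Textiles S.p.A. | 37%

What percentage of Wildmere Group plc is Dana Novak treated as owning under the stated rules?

By sibling attribution (R3), Dana Novak is treated as also owning Jonas Novak's interest in Summit Logistics SA, giving 48% + 22% = 70%.
Chain via Ridgefield Shipping BV → Ironwood Textiles S.p.A. (R1): 30% × 37% × 23% = 2.553% of Wildmere Group plc.
Chain via Summit Logistics SA → Ashford Capital LLC (R1): 70% × 19% × 61% = 8.113% of Wildmere Group plc.
Aggregating (R2): 2.553% + 8.113% = 10.666%.

10.666%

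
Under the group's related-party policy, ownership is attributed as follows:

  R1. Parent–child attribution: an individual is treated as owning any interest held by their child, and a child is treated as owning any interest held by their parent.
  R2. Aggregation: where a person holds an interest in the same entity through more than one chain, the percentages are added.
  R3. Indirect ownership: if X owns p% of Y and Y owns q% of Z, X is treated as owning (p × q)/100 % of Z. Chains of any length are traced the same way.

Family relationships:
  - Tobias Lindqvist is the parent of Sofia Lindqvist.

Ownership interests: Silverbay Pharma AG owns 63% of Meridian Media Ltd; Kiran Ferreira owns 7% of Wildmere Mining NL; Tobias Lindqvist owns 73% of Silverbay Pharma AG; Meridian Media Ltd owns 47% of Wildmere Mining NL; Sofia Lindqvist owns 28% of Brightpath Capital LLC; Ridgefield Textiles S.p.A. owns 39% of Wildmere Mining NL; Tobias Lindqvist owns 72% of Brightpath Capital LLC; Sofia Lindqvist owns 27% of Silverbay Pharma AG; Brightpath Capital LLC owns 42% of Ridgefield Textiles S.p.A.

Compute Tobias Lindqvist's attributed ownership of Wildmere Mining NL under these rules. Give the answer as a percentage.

By parent–child attribution (R1), Tobias Lindqvist is treated as also owning Sofia Lindqvist's interest in Brightpath Capital LLC, giving 72% + 28% = 100%.
By parent–child attribution (R1), Tobias Lindqvist is treated as also owning Sofia Lindqvist's interest in Silverbay Pharma AG, giving 73% + 27% = 100%.
Chain via Brightpath Capital LLC → Ridgefield Textiles S.p.A. (R3): 100% × 42% × 39% = 16.38% of Wildmere Mining NL.
Chain via Silverbay Pharma AG → Meridian Media Ltd (R3): 100% × 63% × 47% = 29.61% of Wildmere Mining NL.
Aggregating (R2): 16.38% + 29.61% = 45.99%.

45.99%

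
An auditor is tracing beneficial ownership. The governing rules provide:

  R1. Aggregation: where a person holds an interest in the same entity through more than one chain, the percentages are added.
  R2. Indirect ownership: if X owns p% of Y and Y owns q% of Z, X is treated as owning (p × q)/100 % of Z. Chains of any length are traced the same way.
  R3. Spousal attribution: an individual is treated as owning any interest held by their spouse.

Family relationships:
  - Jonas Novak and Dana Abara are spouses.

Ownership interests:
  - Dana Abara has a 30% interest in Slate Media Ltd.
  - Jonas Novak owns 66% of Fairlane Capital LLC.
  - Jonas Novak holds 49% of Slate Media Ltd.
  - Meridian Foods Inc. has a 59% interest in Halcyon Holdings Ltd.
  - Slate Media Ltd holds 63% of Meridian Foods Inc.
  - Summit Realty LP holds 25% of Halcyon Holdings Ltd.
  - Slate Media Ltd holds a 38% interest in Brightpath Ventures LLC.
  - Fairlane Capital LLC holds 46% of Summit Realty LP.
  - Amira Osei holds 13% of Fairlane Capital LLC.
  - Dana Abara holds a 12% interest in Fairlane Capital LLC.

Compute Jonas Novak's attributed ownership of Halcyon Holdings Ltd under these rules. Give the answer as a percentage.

By spousal attribution (R3), Jonas Novak is treated as also owning Dana Abara's interest in Slate Media Ltd, giving 49% + 30% = 79%.
By spousal attribution (R3), Jonas Novak is treated as also owning Dana Abara's interest in Fairlane Capital LLC, giving 66% + 12% = 78%.
Chain via Slate Media Ltd → Meridian Foods Inc. (R2): 79% × 63% × 59% = 29.3643% of Halcyon Holdings Ltd.
Chain via Fairlane Capital LLC → Summit Realty LP (R2): 78% × 46% × 25% = 8.97% of Halcyon Holdings Ltd.
Aggregating (R1): 29.3643% + 8.97% = 38.3343%.

38.3343%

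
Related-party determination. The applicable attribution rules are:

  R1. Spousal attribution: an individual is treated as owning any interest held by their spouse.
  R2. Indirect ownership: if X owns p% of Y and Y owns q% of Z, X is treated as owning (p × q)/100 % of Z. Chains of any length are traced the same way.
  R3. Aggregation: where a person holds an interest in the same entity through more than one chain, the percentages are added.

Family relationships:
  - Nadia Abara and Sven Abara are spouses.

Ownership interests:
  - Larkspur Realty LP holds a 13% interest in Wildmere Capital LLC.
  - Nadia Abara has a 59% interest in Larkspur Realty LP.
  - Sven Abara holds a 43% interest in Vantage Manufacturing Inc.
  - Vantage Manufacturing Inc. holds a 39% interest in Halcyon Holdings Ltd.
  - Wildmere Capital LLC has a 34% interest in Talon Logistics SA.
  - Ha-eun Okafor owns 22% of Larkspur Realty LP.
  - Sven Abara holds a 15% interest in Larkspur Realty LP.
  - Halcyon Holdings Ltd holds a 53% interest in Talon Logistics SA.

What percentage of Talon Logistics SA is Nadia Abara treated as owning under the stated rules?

12.1589%

By spousal attribution (R1), Nadia Abara is treated as also owning Sven Abara's interest in Larkspur Realty LP, giving 59% + 15% = 74%.
By spousal attribution (R1), Nadia Abara is treated as owning Sven Abara's 43% interest in Vantage Manufacturing Inc.
Chain via Larkspur Realty LP → Wildmere Capital LLC (R2): 74% × 13% × 34% = 3.2708% of Talon Logistics SA.
Chain via Vantage Manufacturing Inc. → Halcyon Holdings Ltd (R2): 43% × 39% × 53% = 8.8881% of Talon Logistics SA.
Aggregating (R3): 3.2708% + 8.8881% = 12.1589%.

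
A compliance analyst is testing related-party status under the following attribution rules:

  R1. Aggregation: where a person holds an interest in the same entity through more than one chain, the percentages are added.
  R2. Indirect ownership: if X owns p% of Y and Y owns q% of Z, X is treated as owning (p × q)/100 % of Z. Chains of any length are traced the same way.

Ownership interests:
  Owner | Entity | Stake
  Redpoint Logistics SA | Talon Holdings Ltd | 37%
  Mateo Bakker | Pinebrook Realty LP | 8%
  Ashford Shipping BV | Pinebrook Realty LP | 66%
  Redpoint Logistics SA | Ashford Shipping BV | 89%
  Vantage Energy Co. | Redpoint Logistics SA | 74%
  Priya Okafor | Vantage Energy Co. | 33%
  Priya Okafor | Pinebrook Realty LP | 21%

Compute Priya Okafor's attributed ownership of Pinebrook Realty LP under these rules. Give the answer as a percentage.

Chain via Vantage Energy Co. → Redpoint Logistics SA → Ashford Shipping BV (R2): 33% × 74% × 89% × 66% = 14.344308% of Pinebrook Realty LP.
Direct interest in Pinebrook Realty LP: 21%.
Aggregating (R1): 14.344308% + 21% = 35.344308%.

35.344308%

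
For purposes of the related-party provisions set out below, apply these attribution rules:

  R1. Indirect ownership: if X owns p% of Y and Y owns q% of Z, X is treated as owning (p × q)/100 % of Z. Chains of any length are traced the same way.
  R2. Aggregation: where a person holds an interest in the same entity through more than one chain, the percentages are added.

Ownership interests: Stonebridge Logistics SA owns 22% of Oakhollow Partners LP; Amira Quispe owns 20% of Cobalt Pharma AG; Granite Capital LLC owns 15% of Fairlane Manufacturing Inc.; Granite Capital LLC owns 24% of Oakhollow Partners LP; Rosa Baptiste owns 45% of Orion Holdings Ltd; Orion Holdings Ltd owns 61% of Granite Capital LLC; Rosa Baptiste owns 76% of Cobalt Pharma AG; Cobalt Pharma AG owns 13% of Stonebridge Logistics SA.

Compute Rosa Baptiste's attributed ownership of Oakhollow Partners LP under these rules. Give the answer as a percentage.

Chain via Cobalt Pharma AG → Stonebridge Logistics SA (R1): 76% × 13% × 22% = 2.1736% of Oakhollow Partners LP.
Chain via Orion Holdings Ltd → Granite Capital LLC (R1): 45% × 61% × 24% = 6.588% of Oakhollow Partners LP.
Aggregating (R2): 2.1736% + 6.588% = 8.7616%.

8.7616%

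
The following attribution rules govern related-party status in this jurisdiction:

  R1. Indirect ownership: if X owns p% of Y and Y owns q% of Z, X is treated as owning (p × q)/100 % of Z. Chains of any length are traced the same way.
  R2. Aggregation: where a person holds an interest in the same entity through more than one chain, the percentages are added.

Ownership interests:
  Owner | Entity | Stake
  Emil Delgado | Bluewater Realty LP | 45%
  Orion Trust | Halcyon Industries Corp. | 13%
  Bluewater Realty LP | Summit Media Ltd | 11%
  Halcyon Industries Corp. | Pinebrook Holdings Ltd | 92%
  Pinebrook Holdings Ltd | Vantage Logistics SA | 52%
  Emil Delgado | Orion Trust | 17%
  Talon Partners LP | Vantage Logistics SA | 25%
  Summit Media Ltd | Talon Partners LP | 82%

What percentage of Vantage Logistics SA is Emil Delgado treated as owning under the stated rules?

Chain via Orion Trust → Halcyon Industries Corp. → Pinebrook Holdings Ltd (R1): 17% × 13% × 92% × 52% = 1.057264% of Vantage Logistics SA.
Chain via Bluewater Realty LP → Summit Media Ltd → Talon Partners LP (R1): 45% × 11% × 82% × 25% = 1.01475% of Vantage Logistics SA.
Aggregating (R2): 1.057264% + 1.01475% = 2.072014%.

2.072014%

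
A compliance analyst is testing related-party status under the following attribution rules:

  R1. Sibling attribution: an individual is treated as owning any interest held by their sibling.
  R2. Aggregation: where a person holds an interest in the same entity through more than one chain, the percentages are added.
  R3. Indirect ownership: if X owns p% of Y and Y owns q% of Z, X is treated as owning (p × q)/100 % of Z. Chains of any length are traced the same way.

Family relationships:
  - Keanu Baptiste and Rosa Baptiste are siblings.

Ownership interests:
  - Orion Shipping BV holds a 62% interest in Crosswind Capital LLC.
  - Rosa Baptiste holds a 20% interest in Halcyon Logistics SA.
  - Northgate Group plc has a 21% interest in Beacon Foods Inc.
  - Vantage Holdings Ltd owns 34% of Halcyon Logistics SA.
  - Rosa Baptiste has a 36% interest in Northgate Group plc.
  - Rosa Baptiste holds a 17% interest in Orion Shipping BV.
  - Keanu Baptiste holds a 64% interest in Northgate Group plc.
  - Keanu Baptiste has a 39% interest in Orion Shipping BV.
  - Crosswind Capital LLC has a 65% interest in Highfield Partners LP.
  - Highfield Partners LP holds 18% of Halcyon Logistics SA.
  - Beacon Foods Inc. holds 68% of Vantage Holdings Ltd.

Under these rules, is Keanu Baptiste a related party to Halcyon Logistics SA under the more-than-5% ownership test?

By sibling attribution (R1), Keanu Baptiste is treated as also owning Rosa Baptiste's interest in Northgate Group plc, giving 64% + 36% = 100%.
By sibling attribution (R1), Keanu Baptiste is treated as also owning Rosa Baptiste's interest in Orion Shipping BV, giving 39% + 17% = 56%.
By sibling attribution (R1), Keanu Baptiste is treated as owning Rosa Baptiste's 20% interest in Halcyon Logistics SA.
Chain via Northgate Group plc → Beacon Foods Inc. → Vantage Holdings Ltd (R3): 100% × 21% × 68% × 34% = 4.8552% of Halcyon Logistics SA.
Chain via Orion Shipping BV → Crosswind Capital LLC → Highfield Partners LP (R3): 56% × 62% × 65% × 18% = 4.06224% of Halcyon Logistics SA.
Direct interest in Halcyon Logistics SA: 20%.
Aggregating (R2): 4.8552% + 4.06224% + 20% = 28.91744%.
28.91744% exceeds the 5% threshold, so Keanu is a related party to Halcyon Logistics SA.

Yes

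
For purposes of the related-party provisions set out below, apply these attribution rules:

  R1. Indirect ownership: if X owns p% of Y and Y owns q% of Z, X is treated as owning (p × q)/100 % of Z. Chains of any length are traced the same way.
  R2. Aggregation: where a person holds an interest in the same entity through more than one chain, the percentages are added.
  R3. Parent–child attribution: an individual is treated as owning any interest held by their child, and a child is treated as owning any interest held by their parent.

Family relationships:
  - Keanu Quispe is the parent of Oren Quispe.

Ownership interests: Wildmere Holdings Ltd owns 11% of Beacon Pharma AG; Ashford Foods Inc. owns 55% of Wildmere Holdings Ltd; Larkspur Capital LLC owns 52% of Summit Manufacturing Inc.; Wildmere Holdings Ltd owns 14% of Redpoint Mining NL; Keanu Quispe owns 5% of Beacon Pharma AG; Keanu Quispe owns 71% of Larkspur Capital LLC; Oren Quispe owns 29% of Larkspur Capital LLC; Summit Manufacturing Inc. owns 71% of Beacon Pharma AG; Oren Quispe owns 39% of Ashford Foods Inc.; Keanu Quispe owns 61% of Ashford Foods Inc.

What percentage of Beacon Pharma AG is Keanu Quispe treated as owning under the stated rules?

By parent–child attribution (R3), Keanu Quispe is treated as also owning Oren Quispe's interest in Larkspur Capital LLC, giving 71% + 29% = 100%.
By parent–child attribution (R3), Keanu Quispe is treated as also owning Oren Quispe's interest in Ashford Foods Inc, giving 61% + 39% = 100%.
Chain via Larkspur Capital LLC → Summit Manufacturing Inc. (R1): 100% × 52% × 71% = 36.92% of Beacon Pharma AG.
Chain via Ashford Foods Inc. → Wildmere Holdings Ltd (R1): 100% × 55% × 11% = 6.05% of Beacon Pharma AG.
Direct interest in Beacon Pharma AG: 5%.
Aggregating (R2): 36.92% + 6.05% + 5% = 47.97%.

47.97%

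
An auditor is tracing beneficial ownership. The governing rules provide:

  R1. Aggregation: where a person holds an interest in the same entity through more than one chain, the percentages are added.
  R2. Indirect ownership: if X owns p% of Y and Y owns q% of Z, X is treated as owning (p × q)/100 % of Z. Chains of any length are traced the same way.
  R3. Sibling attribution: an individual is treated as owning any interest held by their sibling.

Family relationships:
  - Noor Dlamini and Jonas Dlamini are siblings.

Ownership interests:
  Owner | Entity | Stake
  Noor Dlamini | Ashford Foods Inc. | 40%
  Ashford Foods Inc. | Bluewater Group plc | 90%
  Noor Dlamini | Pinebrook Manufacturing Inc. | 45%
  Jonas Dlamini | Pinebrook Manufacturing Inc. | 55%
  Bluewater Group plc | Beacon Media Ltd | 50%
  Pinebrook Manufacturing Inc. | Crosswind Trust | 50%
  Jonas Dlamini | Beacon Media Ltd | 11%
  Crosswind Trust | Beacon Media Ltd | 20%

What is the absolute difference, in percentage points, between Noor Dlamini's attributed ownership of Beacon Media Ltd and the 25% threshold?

By sibling attribution (R3), Noor Dlamini is treated as also owning Jonas Dlamini's interest in Pinebrook Manufacturing Inc, giving 45% + 55% = 100%.
By sibling attribution (R3), Noor Dlamini is treated as owning Jonas Dlamini's 11% interest in Beacon Media Ltd.
Chain via Pinebrook Manufacturing Inc. → Crosswind Trust (R2): 100% × 50% × 20% = 10% of Beacon Media Ltd.
Chain via Ashford Foods Inc. → Bluewater Group plc (R2): 40% × 90% × 50% = 18% of Beacon Media Ltd.
Direct interest in Beacon Media Ltd: 11%.
Aggregating (R1): 10% + 18% + 11% = 39%.
39% exceeds the 25% threshold by 14 percentage points.

14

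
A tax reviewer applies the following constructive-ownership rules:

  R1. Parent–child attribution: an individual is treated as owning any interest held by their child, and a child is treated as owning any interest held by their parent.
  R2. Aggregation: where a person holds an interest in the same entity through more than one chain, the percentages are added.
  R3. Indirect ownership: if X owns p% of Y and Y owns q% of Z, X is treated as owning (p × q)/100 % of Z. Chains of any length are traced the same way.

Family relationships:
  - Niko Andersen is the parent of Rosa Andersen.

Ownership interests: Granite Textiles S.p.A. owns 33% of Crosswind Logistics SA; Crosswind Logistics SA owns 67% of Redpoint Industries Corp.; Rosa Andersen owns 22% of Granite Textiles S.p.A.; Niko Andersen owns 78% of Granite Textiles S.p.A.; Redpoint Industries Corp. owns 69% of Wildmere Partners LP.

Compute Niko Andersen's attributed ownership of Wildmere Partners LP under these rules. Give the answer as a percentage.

15.2559%

By parent–child attribution (R1), Niko Andersen is treated as also owning Rosa Andersen's interest in Granite Textiles S.p.A, giving 78% + 22% = 100%.
Chain via Granite Textiles S.p.A. → Crosswind Logistics SA → Redpoint Industries Corp. (R3): 100% × 33% × 67% × 69% = 15.2559% of Wildmere Partners LP.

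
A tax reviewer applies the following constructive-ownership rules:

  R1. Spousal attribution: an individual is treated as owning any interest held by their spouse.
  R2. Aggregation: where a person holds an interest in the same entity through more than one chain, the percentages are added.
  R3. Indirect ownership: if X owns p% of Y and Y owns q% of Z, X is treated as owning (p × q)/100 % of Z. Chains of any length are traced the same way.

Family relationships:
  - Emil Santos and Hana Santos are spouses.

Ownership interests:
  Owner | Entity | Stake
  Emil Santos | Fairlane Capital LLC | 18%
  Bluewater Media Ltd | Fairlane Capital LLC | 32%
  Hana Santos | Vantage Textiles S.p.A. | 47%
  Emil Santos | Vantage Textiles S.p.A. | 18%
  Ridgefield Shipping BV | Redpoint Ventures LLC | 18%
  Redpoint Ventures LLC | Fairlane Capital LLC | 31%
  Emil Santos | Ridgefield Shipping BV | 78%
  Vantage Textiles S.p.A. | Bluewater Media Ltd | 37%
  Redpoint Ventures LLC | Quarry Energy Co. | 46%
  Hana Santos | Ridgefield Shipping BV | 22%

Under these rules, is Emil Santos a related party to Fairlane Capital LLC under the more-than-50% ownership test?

No

By spousal attribution (R1), Emil Santos is treated as also owning Hana Santos's interest in Vantage Textiles S.p.A, giving 18% + 47% = 65%.
By spousal attribution (R1), Emil Santos is treated as also owning Hana Santos's interest in Ridgefield Shipping BV, giving 78% + 22% = 100%.
Chain via Vantage Textiles S.p.A. → Bluewater Media Ltd (R3): 65% × 37% × 32% = 7.696% of Fairlane Capital LLC.
Chain via Ridgefield Shipping BV → Redpoint Ventures LLC (R3): 100% × 18% × 31% = 5.58% of Fairlane Capital LLC.
Direct interest in Fairlane Capital LLC: 18%.
Aggregating (R2): 7.696% + 5.58% + 18% = 31.276%.
31.276% does not exceed the 50% threshold, so Emil is not a related party to Fairlane Capital LLC.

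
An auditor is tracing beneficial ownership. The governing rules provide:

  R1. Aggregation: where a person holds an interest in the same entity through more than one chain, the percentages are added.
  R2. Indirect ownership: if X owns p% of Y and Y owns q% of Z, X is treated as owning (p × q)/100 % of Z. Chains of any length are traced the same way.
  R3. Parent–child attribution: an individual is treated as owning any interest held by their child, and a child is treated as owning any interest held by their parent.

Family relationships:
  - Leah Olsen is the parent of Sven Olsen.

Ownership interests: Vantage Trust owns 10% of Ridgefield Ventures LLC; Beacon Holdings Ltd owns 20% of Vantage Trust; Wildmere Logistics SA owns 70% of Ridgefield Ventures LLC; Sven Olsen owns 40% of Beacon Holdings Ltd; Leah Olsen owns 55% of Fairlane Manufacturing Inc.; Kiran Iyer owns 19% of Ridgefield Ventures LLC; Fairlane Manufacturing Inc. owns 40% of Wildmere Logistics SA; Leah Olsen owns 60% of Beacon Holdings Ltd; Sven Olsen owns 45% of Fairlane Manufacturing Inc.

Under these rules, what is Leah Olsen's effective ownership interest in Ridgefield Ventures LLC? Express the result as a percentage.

30%

By parent–child attribution (R3), Leah Olsen is treated as also owning Sven Olsen's interest in Beacon Holdings Ltd, giving 60% + 40% = 100%.
By parent–child attribution (R3), Leah Olsen is treated as also owning Sven Olsen's interest in Fairlane Manufacturing Inc, giving 55% + 45% = 100%.
Chain via Beacon Holdings Ltd → Vantage Trust (R2): 100% × 20% × 10% = 2% of Ridgefield Ventures LLC.
Chain via Fairlane Manufacturing Inc. → Wildmere Logistics SA (R2): 100% × 40% × 70% = 28% of Ridgefield Ventures LLC.
Aggregating (R1): 2% + 28% = 30%.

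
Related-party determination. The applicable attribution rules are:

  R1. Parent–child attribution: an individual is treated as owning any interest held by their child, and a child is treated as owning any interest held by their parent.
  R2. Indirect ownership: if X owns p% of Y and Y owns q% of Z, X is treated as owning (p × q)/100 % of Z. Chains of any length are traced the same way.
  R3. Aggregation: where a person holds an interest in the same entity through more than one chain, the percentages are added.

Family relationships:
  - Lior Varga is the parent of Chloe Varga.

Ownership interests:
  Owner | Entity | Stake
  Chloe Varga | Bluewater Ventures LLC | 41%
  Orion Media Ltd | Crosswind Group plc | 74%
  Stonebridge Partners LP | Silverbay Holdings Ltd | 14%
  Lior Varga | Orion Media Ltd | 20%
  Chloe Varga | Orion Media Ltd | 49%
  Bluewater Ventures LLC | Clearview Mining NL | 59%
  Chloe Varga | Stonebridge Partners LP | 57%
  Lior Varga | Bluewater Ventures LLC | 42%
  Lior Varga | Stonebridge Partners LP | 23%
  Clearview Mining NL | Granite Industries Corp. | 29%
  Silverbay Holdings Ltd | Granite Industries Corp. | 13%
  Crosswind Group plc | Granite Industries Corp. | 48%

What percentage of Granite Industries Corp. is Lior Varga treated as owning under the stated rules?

40.1661%

By parent–child attribution (R1), Lior Varga is treated as also owning Chloe Varga's interest in Stonebridge Partners LP, giving 23% + 57% = 80%.
By parent–child attribution (R1), Lior Varga is treated as also owning Chloe Varga's interest in Orion Media Ltd, giving 20% + 49% = 69%.
By parent–child attribution (R1), Lior Varga is treated as also owning Chloe Varga's interest in Bluewater Ventures LLC, giving 42% + 41% = 83%.
Chain via Stonebridge Partners LP → Silverbay Holdings Ltd (R2): 80% × 14% × 13% = 1.456% of Granite Industries Corp.
Chain via Orion Media Ltd → Crosswind Group plc (R2): 69% × 74% × 48% = 24.5088% of Granite Industries Corp.
Chain via Bluewater Ventures LLC → Clearview Mining NL (R2): 83% × 59% × 29% = 14.2013% of Granite Industries Corp.
Aggregating (R3): 1.456% + 24.5088% + 14.2013% = 40.1661%.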